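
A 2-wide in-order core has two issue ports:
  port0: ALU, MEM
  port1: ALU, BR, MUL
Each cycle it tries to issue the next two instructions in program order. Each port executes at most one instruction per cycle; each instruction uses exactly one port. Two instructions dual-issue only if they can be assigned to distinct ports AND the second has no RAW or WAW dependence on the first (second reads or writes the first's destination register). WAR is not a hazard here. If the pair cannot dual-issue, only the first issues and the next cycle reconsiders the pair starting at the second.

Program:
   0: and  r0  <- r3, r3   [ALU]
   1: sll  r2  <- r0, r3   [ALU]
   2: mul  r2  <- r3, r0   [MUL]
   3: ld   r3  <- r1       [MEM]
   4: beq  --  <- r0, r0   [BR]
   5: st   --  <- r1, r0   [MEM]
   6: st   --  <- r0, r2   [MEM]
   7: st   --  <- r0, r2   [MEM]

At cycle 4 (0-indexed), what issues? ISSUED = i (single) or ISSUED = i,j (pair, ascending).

[0] i0  and.ALU  -- RAW r0
[1] i1  sll.ALU  -- WAW r2
[2] i2,i3  mul.MUL+ld.MEM  -- pair
[3] i4,i5  beq.BR+st.MEM  -- pair
[4] i6  st.MEM  -- no-port MEM/MEM
[5] i7  st.MEM  -- tail

ISSUED = 6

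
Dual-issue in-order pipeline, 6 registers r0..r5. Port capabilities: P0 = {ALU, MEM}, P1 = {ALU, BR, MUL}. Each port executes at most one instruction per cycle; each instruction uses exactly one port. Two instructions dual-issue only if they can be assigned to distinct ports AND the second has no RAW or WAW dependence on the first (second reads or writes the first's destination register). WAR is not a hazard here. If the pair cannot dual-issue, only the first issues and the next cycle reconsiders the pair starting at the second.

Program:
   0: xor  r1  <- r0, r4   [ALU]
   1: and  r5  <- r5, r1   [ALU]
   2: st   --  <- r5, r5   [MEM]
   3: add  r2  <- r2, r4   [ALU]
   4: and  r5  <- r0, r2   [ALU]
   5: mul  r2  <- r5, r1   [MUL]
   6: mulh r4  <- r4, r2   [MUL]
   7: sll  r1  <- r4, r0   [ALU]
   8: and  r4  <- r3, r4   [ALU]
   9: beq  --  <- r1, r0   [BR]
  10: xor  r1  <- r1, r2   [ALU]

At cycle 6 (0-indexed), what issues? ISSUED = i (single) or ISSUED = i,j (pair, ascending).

#0 head=0: xor.ALU i0 RAW r1
#1 head=1: and.ALU i1 RAW r5
#2 head=2: st.MEM+add.ALU i2+i3 dual
#3 head=4: and.ALU i4 RAW r5
#4 head=5: mul.MUL i5 no-port MUL/MUL
#5 head=6: mulh.MUL i6 RAW r4
#6 head=7: sll.ALU+and.ALU i7+i8 dual
#7 head=9: beq.BR+xor.ALU i9+i10 dual

ISSUED = 7,8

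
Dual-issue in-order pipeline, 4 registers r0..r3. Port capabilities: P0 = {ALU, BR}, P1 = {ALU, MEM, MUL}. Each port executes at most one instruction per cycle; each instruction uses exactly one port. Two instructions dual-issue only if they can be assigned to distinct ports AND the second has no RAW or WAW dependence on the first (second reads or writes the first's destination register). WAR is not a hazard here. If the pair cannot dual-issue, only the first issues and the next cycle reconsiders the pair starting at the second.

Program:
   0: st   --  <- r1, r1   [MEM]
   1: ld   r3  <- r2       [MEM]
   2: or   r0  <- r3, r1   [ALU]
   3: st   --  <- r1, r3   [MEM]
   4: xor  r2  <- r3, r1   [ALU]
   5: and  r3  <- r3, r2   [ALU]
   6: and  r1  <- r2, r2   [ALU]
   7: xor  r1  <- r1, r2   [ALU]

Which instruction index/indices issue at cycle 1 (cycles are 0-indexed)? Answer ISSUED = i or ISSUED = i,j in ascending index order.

ISSUED = 1

c0: i0 st.MEM  no-port MEM/MEM
c1: i1 ld.MEM  RAW r3
c2: i2,i3 or.ALU st.MEM  pair
c3: i4 xor.ALU  RAW r2
c4: i5,i6 and.ALU and.ALU  pair
c5: i7 xor.ALU  tail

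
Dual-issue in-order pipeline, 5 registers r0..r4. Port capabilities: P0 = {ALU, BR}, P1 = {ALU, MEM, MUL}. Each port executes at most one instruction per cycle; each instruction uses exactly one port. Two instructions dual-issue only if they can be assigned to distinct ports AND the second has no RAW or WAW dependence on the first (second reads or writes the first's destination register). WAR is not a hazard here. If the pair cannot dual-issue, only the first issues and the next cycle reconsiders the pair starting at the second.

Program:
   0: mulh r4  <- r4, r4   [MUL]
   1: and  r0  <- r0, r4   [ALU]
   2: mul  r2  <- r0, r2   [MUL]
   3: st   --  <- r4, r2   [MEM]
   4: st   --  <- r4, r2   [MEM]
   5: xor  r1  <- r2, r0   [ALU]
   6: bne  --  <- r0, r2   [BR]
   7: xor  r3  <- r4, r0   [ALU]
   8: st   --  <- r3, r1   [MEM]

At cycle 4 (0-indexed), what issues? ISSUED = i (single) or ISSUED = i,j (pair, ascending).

c0: i0 mulh.MUL  RAW r4
c1: i1 and.ALU  RAW r0
c2: i2 mul.MUL  no-port MUL/MEM
c3: i3 st.MEM  no-port MEM/MEM
c4: i4+i5 st.MEM/xor.ALU  pair
c5: i6+i7 bne.BR/xor.ALU  pair
c6: i8 st.MEM  tail

ISSUED = 4,5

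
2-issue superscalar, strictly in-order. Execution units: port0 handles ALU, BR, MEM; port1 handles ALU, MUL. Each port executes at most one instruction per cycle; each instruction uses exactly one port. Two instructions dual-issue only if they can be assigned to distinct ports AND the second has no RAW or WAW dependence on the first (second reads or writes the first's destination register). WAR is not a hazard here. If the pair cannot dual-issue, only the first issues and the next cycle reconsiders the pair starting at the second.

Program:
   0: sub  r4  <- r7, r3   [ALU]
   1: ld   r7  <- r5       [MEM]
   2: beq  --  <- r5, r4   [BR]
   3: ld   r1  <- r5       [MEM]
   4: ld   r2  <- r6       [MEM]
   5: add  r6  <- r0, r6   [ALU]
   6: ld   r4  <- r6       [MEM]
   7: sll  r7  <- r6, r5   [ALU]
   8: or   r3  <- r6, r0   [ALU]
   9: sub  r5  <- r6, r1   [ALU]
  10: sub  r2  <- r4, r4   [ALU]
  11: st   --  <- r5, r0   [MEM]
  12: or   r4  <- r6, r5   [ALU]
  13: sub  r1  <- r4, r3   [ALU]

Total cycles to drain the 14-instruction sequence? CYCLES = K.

CYCLES = 9

  cy0 -> i0,i1 (sub+ld) dual
  cy1 -> i2 (beq) no-port BR/MEM
  cy2 -> i3 (ld) no-port MEM/MEM
  cy3 -> i4,i5 (ld+add) dual
  cy4 -> i6,i7 (ld+sll) dual
  cy5 -> i8,i9 (or+sub) dual
  cy6 -> i10,i11 (sub+st) dual
  cy7 -> i12 (or) RAW r4
  cy8 -> i13 (sub) tail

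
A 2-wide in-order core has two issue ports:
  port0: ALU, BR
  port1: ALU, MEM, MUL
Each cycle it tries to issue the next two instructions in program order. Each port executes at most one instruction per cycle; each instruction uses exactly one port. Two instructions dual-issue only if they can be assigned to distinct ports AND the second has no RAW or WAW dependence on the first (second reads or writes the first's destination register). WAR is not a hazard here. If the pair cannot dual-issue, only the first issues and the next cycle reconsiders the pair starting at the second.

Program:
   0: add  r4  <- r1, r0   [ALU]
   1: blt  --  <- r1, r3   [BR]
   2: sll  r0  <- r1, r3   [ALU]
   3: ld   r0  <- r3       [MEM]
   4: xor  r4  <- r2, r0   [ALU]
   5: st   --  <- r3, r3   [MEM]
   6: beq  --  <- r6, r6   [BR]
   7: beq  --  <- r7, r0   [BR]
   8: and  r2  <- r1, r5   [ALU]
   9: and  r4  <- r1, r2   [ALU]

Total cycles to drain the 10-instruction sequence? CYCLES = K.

CYCLES = 7

#0 head=0: add.ALU/blt.BR i0&i1 2-wide
#1 head=2: sll.ALU i2 WAW r0
#2 head=3: ld.MEM i3 RAW r0
#3 head=4: xor.ALU/st.MEM i4&i5 2-wide
#4 head=6: beq.BR i6 no-port BR/BR
#5 head=7: beq.BR/and.ALU i7&i8 2-wide
#6 head=9: and.ALU i9 tail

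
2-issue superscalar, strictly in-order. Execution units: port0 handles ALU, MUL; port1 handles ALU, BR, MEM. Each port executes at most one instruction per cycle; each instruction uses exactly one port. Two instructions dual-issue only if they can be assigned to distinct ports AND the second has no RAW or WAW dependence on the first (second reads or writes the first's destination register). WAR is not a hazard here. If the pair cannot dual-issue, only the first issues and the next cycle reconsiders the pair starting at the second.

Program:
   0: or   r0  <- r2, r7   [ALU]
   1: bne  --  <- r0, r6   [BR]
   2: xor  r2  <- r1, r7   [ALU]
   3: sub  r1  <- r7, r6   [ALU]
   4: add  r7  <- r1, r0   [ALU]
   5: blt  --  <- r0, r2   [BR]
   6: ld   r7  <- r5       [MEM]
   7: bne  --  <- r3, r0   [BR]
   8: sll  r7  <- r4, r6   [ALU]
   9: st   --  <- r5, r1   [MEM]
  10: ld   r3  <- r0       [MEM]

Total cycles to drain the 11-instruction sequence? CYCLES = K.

CYCLES = 8

[0] i0  or.ALU  -- RAW r0
[1] i1+i2  bne.BR;xor.ALU  -- dual
[2] i3  sub.ALU  -- RAW r1
[3] i4+i5  add.ALU;blt.BR  -- dual
[4] i6  ld.MEM  -- no-port MEM/BR
[5] i7+i8  bne.BR;sll.ALU  -- dual
[6] i9  st.MEM  -- no-port MEM/MEM
[7] i10  ld.MEM  -- tail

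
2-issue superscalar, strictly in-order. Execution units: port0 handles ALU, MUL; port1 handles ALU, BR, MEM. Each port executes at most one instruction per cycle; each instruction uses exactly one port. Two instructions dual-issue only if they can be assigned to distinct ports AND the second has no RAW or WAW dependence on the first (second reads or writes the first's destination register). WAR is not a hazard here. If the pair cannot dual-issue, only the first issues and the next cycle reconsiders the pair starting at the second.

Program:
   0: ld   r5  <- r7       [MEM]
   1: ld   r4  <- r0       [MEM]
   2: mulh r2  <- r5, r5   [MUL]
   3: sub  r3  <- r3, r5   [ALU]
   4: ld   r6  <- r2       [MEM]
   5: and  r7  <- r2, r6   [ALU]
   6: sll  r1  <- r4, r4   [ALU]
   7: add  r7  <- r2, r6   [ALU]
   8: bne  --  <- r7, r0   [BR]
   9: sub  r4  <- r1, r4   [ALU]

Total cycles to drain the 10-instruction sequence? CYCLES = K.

CYCLES = 6

0. ld @i0  | no-port MEM/MEM
1. ld/mulh @i1/i2  | pair
2. sub/ld @i3/i4  | pair
3. and/sll @i5/i6  | pair
4. add @i7  | RAW r7
5. bne/sub @i8/i9  | pair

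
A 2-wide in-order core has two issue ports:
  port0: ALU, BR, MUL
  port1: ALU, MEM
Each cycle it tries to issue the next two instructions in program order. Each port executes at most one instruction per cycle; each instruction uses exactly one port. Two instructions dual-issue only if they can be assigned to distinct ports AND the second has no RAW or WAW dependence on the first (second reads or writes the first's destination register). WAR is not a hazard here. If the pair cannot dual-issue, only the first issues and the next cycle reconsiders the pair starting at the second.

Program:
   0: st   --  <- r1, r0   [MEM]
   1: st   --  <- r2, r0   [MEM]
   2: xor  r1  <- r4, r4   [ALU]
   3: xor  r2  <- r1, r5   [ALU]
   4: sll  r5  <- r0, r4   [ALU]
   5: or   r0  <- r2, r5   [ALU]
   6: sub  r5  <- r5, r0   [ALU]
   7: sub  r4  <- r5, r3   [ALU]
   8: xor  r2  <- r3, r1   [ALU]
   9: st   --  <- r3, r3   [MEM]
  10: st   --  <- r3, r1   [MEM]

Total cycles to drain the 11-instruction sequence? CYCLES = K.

CYCLES = 8

  cy0 -> i0 (st.MEM) no-port MEM/MEM
  cy1 -> i1/i2 (st.MEM+xor.ALU) 2-wide
  cy2 -> i3/i4 (xor.ALU+sll.ALU) 2-wide
  cy3 -> i5 (or.ALU) RAW r0
  cy4 -> i6 (sub.ALU) RAW r5
  cy5 -> i7/i8 (sub.ALU+xor.ALU) 2-wide
  cy6 -> i9 (st.MEM) no-port MEM/MEM
  cy7 -> i10 (st.MEM) tail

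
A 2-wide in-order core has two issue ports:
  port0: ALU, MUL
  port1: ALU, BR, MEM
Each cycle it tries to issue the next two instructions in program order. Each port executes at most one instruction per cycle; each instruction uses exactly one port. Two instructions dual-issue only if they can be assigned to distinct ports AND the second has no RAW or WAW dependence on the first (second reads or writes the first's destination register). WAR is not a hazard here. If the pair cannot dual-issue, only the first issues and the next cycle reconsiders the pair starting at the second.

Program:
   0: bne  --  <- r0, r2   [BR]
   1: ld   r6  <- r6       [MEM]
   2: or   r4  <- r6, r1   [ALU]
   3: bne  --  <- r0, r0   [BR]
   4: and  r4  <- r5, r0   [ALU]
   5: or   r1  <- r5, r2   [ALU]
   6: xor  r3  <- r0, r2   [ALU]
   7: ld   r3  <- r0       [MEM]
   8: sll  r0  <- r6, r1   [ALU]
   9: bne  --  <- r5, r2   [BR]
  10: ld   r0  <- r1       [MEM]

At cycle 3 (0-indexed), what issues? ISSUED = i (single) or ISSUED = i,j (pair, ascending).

0. bne.BR @i0  | no-port BR/MEM
1. ld.MEM @i1  | RAW r6
2. or.ALU+bne.BR @i2&i3  | 2-wide
3. and.ALU+or.ALU @i4&i5  | 2-wide
4. xor.ALU @i6  | WAW r3
5. ld.MEM+sll.ALU @i7&i8  | 2-wide
6. bne.BR @i9  | no-port BR/MEM
7. ld.MEM @i10  | tail

ISSUED = 4,5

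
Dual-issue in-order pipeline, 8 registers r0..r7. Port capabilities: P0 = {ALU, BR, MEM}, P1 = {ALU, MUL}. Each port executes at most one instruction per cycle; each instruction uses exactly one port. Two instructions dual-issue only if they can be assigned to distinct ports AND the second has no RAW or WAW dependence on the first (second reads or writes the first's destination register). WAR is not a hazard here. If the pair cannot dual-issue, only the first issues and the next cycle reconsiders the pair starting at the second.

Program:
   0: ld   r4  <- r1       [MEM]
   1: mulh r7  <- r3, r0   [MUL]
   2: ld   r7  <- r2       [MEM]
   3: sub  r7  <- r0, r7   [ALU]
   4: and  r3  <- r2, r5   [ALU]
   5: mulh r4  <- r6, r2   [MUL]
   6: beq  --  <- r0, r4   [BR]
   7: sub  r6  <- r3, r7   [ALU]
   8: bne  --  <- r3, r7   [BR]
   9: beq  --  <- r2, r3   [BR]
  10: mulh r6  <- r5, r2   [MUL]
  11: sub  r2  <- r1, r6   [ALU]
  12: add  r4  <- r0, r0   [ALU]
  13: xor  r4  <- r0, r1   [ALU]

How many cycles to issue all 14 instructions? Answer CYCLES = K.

t=0 i0/i1:ld.MEM mulh.MUL ; pair
t=1 i2:ld.MEM ; RAW+WAW r7
t=2 i3/i4:sub.ALU and.ALU ; pair
t=3 i5:mulh.MUL ; RAW r4
t=4 i6/i7:beq.BR sub.ALU ; pair
t=5 i8:bne.BR ; no-port BR/BR
t=6 i9/i10:beq.BR mulh.MUL ; pair
t=7 i11/i12:sub.ALU add.ALU ; pair
t=8 i13:xor.ALU ; tail

CYCLES = 9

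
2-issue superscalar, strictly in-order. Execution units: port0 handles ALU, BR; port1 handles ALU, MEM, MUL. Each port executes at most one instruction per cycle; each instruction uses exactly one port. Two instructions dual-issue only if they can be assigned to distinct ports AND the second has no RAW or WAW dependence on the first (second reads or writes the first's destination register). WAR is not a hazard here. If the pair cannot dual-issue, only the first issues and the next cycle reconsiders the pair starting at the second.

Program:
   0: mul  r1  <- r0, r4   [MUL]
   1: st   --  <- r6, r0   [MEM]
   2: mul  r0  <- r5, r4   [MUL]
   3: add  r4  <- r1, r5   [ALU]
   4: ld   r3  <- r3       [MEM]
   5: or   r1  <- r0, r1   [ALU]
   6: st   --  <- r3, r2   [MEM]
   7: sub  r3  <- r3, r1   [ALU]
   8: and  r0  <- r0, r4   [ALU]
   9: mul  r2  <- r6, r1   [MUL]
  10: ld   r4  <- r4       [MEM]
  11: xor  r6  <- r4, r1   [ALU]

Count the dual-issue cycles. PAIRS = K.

  cy0 -> i0 (mul) no-port MUL/MEM
  cy1 -> i1 (st) no-port MEM/MUL
  cy2 -> i2/i3 (mul/add) 2-wide
  cy3 -> i4/i5 (ld/or) 2-wide
  cy4 -> i6/i7 (st/sub) 2-wide
  cy5 -> i8/i9 (and/mul) 2-wide
  cy6 -> i10 (ld) RAW r4
  cy7 -> i11 (xor) tail

PAIRS = 4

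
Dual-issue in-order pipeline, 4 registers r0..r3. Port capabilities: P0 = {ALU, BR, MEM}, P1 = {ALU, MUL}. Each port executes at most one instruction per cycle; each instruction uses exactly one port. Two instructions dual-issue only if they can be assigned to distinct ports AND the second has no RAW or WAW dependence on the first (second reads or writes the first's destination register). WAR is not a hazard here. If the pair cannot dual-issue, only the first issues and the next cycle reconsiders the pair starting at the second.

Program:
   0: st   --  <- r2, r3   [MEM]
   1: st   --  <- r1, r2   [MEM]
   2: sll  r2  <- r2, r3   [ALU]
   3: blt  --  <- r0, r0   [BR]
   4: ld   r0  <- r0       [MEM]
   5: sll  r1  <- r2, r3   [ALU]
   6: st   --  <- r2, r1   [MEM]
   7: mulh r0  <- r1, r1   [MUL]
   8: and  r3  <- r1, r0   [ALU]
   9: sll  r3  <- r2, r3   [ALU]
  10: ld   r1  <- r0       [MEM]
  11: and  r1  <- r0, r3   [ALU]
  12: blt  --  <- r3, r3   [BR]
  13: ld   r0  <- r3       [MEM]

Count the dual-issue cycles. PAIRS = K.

PAIRS = 5

c0: i0 st  no-port MEM/MEM
c1: i1+i2 st/sll  dual
c2: i3 blt  no-port BR/MEM
c3: i4+i5 ld/sll  dual
c4: i6+i7 st/mulh  dual
c5: i8 and  RAW+WAW r3
c6: i9+i10 sll/ld  dual
c7: i11+i12 and/blt  dual
c8: i13 ld  tail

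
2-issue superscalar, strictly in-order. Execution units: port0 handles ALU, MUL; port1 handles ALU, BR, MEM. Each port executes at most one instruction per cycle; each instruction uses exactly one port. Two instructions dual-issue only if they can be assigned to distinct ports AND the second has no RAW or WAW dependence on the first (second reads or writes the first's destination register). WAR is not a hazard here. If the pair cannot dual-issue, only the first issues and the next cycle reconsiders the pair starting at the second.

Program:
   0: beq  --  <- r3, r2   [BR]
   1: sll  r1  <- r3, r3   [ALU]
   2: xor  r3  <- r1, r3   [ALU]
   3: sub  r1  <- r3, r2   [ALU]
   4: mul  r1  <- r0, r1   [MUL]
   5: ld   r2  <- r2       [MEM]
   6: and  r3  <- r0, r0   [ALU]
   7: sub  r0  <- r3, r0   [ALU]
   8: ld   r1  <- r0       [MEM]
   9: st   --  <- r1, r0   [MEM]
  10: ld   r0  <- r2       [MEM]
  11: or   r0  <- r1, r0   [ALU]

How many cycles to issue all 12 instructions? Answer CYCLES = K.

[0] i0,i1  beq;sll  -- dual
[1] i2  xor  -- RAW r3
[2] i3  sub  -- RAW+WAW r1
[3] i4,i5  mul;ld  -- dual
[4] i6  and  -- RAW r3
[5] i7  sub  -- RAW r0
[6] i8  ld  -- no-port MEM/MEM
[7] i9  st  -- no-port MEM/MEM
[8] i10  ld  -- RAW+WAW r0
[9] i11  or  -- tail

CYCLES = 10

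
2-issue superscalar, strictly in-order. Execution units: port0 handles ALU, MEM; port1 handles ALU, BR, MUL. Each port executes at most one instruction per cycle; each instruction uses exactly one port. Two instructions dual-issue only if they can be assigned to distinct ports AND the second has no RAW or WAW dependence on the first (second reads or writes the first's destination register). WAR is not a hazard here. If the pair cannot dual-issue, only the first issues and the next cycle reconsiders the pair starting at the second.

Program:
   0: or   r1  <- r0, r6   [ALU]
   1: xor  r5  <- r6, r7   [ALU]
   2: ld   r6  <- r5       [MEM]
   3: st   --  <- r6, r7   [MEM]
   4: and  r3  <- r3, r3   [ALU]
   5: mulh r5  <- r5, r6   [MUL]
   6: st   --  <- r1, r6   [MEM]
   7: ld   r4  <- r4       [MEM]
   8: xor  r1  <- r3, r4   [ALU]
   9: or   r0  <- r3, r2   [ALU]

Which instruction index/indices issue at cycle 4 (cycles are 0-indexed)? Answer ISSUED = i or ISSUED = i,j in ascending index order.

ISSUED = 7

t=0 i0+i1:or/xor ; dual
t=1 i2:ld ; no-port MEM/MEM
t=2 i3+i4:st/and ; dual
t=3 i5+i6:mulh/st ; dual
t=4 i7:ld ; RAW r4
t=5 i8+i9:xor/or ; dual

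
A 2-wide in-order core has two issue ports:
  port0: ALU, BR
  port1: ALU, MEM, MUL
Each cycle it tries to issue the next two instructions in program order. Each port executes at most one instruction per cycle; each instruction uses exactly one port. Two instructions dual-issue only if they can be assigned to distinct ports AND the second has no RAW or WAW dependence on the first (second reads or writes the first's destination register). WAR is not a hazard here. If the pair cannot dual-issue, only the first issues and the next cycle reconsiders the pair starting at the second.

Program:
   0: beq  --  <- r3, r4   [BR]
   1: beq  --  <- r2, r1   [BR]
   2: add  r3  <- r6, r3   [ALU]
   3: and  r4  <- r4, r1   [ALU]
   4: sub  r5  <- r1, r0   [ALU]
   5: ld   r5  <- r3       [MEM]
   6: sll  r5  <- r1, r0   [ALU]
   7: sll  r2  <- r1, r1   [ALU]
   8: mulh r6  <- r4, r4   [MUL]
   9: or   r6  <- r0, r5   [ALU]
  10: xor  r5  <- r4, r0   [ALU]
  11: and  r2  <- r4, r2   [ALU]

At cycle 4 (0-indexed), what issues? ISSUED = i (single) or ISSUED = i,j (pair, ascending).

#0 head=0: beq i0 no-port BR/BR
#1 head=1: beq+add i1/i2 pair
#2 head=3: and+sub i3/i4 pair
#3 head=5: ld i5 WAW r5
#4 head=6: sll+sll i6/i7 pair
#5 head=8: mulh i8 WAW r6
#6 head=9: or+xor i9/i10 pair
#7 head=11: and i11 tail

ISSUED = 6,7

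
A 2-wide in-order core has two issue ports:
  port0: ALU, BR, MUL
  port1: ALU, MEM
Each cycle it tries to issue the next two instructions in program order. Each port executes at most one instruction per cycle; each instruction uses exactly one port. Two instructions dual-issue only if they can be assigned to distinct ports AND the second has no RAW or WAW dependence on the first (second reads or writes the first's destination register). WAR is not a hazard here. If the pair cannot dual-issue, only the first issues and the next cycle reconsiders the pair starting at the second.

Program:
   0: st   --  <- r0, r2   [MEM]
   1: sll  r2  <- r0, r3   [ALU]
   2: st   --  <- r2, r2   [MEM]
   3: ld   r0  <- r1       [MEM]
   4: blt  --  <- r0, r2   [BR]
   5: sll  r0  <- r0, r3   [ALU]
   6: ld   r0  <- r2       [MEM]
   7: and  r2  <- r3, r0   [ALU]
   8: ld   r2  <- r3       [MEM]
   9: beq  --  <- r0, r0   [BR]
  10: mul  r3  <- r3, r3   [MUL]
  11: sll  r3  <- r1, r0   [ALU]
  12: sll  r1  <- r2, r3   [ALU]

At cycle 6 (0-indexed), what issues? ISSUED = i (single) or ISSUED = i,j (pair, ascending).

ISSUED = 8,9

0. st.MEM+sll.ALU @i0/i1  | pair
1. st.MEM @i2  | no-port MEM/MEM
2. ld.MEM @i3  | RAW r0
3. blt.BR+sll.ALU @i4/i5  | pair
4. ld.MEM @i6  | RAW r0
5. and.ALU @i7  | WAW r2
6. ld.MEM+beq.BR @i8/i9  | pair
7. mul.MUL @i10  | WAW r3
8. sll.ALU @i11  | RAW r3
9. sll.ALU @i12  | tail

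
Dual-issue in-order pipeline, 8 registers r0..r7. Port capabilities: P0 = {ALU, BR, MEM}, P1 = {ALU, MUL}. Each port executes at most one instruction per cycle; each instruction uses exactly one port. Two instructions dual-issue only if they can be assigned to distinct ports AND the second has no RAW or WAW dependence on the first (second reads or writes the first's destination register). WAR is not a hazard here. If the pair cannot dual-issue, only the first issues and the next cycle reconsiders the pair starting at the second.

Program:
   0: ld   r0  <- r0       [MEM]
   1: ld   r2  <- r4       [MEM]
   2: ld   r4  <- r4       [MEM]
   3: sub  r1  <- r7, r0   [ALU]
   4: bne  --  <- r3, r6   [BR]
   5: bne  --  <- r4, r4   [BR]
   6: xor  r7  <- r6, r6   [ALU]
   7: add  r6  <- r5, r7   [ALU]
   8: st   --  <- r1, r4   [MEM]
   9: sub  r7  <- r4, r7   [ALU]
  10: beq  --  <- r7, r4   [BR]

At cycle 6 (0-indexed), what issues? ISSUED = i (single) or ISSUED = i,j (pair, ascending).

ISSUED = 9

#0 head=0: ld.MEM i0 no-port MEM/MEM
#1 head=1: ld.MEM i1 no-port MEM/MEM
#2 head=2: ld.MEM;sub.ALU i2&i3 pair
#3 head=4: bne.BR i4 no-port BR/BR
#4 head=5: bne.BR;xor.ALU i5&i6 pair
#5 head=7: add.ALU;st.MEM i7&i8 pair
#6 head=9: sub.ALU i9 RAW r7
#7 head=10: beq.BR i10 tail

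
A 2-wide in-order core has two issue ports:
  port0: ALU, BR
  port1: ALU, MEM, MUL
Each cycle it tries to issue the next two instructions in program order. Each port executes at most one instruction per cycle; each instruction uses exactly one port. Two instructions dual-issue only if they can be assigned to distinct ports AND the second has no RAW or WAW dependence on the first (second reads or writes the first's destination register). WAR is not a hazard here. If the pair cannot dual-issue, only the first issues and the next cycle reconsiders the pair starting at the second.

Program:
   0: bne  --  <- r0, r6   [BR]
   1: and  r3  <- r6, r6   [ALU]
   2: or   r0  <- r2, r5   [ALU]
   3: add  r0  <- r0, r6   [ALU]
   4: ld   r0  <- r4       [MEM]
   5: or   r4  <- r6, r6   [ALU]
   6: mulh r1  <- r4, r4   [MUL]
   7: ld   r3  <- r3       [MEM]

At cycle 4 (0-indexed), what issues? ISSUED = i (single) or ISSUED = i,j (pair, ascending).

ISSUED = 6

  cy0 -> i0+i1 (bne/and) dual
  cy1 -> i2 (or) RAW+WAW r0
  cy2 -> i3 (add) WAW r0
  cy3 -> i4+i5 (ld/or) dual
  cy4 -> i6 (mulh) no-port MUL/MEM
  cy5 -> i7 (ld) tail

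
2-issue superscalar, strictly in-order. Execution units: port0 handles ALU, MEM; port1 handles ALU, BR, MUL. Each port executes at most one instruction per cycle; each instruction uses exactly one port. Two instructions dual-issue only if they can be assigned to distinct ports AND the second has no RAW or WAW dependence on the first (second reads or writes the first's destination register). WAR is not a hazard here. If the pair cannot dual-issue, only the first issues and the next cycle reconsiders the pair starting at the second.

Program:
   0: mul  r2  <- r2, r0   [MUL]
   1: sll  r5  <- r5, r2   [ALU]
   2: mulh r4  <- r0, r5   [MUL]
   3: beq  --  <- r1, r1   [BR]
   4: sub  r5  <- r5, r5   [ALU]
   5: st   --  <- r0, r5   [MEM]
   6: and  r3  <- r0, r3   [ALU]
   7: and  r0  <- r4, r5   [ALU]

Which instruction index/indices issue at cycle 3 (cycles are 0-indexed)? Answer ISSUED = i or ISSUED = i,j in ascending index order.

ISSUED = 3,4

t=0 i0:mul ; RAW r2
t=1 i1:sll ; RAW r5
t=2 i2:mulh ; no-port MUL/BR
t=3 i3&i4:beq;sub ; 2-wide
t=4 i5&i6:st;and ; 2-wide
t=5 i7:and ; tail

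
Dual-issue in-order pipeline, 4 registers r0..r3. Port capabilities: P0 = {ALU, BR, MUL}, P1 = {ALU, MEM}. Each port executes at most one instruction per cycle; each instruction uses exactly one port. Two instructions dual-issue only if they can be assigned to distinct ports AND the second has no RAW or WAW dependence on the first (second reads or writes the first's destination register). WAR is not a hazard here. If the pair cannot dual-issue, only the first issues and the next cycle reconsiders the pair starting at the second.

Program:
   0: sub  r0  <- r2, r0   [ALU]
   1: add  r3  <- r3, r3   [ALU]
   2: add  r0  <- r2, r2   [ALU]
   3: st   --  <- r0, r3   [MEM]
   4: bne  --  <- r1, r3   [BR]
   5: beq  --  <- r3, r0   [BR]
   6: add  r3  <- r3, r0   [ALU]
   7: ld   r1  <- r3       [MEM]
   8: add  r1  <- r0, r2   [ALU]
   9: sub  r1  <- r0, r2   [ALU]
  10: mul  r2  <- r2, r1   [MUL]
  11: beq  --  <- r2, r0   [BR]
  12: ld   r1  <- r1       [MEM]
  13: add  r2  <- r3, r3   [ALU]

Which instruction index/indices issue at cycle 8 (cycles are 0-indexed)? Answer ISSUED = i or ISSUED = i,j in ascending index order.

[0] i0/i1  sub+add  -- 2-wide
[1] i2  add  -- RAW r0
[2] i3/i4  st+bne  -- 2-wide
[3] i5/i6  beq+add  -- 2-wide
[4] i7  ld  -- WAW r1
[5] i8  add  -- WAW r1
[6] i9  sub  -- RAW r1
[7] i10  mul  -- no-port MUL/BR
[8] i11/i12  beq+ld  -- 2-wide
[9] i13  add  -- tail

ISSUED = 11,12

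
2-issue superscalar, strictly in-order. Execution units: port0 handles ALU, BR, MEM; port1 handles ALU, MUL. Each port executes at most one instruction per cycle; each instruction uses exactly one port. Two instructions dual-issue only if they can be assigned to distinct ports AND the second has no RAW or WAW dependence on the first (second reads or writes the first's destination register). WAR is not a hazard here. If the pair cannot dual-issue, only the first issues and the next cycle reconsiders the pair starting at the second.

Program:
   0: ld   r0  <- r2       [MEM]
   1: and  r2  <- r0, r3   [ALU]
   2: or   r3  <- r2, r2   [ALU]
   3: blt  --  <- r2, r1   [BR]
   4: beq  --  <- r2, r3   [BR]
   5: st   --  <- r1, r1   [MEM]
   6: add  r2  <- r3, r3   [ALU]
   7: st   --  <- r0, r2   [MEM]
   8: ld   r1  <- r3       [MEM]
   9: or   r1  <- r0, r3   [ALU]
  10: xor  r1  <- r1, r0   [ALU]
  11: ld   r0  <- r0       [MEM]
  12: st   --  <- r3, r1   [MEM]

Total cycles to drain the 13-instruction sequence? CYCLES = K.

  cy0 -> i0 (ld.MEM) RAW r0
  cy1 -> i1 (and.ALU) RAW r2
  cy2 -> i2/i3 (or.ALU+blt.BR) pair
  cy3 -> i4 (beq.BR) no-port BR/MEM
  cy4 -> i5/i6 (st.MEM+add.ALU) pair
  cy5 -> i7 (st.MEM) no-port MEM/MEM
  cy6 -> i8 (ld.MEM) WAW r1
  cy7 -> i9 (or.ALU) RAW+WAW r1
  cy8 -> i10/i11 (xor.ALU+ld.MEM) pair
  cy9 -> i12 (st.MEM) tail

CYCLES = 10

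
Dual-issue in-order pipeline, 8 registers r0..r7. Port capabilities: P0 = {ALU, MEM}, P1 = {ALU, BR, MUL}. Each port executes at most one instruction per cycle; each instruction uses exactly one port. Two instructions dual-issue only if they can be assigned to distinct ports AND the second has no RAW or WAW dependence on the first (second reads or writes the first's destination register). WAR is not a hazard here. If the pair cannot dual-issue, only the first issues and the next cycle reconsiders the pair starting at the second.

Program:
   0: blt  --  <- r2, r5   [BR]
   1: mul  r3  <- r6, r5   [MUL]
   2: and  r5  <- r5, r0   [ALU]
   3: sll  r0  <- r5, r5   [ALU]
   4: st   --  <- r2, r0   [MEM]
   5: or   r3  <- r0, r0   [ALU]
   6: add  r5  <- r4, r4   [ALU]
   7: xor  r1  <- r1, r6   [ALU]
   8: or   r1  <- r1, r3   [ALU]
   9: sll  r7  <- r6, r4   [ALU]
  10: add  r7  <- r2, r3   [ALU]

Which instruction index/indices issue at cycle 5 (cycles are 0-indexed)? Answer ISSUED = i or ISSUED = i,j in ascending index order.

c0: i0 blt.BR  no-port BR/MUL
c1: i1+i2 mul.MUL/and.ALU  2-wide
c2: i3 sll.ALU  RAW r0
c3: i4+i5 st.MEM/or.ALU  2-wide
c4: i6+i7 add.ALU/xor.ALU  2-wide
c5: i8+i9 or.ALU/sll.ALU  2-wide
c6: i10 add.ALU  tail

ISSUED = 8,9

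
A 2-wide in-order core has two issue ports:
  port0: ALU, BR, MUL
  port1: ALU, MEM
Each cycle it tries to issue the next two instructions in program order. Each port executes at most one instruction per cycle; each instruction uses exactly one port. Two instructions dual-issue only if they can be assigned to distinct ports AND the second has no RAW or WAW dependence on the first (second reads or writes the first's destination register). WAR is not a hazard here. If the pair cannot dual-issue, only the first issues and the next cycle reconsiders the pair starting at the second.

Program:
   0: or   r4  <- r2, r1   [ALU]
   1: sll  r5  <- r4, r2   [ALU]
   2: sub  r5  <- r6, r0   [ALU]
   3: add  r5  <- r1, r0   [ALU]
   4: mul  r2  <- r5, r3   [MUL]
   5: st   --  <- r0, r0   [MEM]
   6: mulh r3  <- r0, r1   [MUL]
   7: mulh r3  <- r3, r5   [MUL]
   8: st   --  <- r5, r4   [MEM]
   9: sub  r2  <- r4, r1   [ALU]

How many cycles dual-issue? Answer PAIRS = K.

PAIRS = 2

c0: i0 or  RAW r4
c1: i1 sll  WAW r5
c2: i2 sub  WAW r5
c3: i3 add  RAW r5
c4: i4&i5 mul+st  pair
c5: i6 mulh  no-port MUL/MUL
c6: i7&i8 mulh+st  pair
c7: i9 sub  tail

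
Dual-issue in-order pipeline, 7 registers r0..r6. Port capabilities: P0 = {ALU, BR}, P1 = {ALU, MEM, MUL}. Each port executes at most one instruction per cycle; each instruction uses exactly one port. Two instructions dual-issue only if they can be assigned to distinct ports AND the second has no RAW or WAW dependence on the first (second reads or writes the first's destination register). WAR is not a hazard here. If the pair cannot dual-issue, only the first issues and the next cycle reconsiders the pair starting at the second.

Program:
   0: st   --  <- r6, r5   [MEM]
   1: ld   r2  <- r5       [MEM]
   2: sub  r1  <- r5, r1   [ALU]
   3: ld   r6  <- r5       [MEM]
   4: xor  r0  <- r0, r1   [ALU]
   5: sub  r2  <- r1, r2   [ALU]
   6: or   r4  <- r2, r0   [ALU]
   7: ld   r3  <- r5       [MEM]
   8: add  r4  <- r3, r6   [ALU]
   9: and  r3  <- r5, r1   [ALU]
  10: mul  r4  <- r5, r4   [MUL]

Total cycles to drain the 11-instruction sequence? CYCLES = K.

CYCLES = 7

c0: i0 st  no-port MEM/MEM
c1: i1+i2 ld sub  2-wide
c2: i3+i4 ld xor  2-wide
c3: i5 sub  RAW r2
c4: i6+i7 or ld  2-wide
c5: i8+i9 add and  2-wide
c6: i10 mul  tail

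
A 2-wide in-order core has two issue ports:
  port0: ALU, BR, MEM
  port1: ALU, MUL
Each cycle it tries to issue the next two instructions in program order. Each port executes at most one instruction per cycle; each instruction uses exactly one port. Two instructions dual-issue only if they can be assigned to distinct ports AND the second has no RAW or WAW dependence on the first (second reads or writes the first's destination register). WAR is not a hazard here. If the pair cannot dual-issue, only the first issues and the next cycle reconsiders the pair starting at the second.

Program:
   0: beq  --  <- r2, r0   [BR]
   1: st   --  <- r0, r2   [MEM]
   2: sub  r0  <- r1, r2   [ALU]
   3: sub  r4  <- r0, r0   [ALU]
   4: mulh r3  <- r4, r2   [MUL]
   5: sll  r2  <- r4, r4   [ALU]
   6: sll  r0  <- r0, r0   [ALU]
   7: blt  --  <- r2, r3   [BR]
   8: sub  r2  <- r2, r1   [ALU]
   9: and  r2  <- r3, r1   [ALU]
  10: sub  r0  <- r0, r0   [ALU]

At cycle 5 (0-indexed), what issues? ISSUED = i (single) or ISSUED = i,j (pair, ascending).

#0 head=0: beq.BR i0 no-port BR/MEM
#1 head=1: st.MEM sub.ALU i1,i2 pair
#2 head=3: sub.ALU i3 RAW r4
#3 head=4: mulh.MUL sll.ALU i4,i5 pair
#4 head=6: sll.ALU blt.BR i6,i7 pair
#5 head=8: sub.ALU i8 WAW r2
#6 head=9: and.ALU sub.ALU i9,i10 pair

ISSUED = 8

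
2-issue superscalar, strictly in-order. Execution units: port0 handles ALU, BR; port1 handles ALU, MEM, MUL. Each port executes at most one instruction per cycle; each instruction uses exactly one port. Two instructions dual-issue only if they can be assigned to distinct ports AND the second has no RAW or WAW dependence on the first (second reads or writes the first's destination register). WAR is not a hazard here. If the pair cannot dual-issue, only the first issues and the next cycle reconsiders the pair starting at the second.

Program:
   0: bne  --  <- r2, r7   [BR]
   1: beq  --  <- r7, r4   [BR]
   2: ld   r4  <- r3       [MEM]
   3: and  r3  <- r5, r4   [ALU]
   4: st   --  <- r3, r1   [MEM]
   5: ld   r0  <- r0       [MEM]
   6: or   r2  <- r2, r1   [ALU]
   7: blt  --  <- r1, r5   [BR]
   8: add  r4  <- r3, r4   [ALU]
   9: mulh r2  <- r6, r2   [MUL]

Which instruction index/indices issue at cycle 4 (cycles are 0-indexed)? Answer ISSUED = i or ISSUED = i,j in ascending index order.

ISSUED = 5,6

[0] i0  bne.BR  -- no-port BR/BR
[1] i1+i2  beq.BR;ld.MEM  -- dual
[2] i3  and.ALU  -- RAW r3
[3] i4  st.MEM  -- no-port MEM/MEM
[4] i5+i6  ld.MEM;or.ALU  -- dual
[5] i7+i8  blt.BR;add.ALU  -- dual
[6] i9  mulh.MUL  -- tail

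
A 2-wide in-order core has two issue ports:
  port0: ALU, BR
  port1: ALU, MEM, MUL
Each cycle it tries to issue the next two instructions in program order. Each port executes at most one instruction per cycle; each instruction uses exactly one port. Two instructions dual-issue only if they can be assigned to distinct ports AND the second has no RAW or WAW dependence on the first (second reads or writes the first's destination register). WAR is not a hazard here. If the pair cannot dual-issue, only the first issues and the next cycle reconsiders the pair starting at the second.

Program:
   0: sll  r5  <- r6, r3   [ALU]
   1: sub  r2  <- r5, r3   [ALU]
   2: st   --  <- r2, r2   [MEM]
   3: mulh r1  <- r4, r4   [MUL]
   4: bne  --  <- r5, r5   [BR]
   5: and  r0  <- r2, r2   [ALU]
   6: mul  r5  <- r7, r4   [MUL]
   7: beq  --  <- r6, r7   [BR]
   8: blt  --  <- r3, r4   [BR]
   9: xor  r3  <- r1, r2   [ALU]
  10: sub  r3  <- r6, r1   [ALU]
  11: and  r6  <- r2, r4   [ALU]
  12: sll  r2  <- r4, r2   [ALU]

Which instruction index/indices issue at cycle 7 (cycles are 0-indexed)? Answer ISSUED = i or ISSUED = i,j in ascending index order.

ISSUED = 10,11

0. sll.ALU @i0  | RAW r5
1. sub.ALU @i1  | RAW r2
2. st.MEM @i2  | no-port MEM/MUL
3. mulh.MUL bne.BR @i3,i4  | dual
4. and.ALU mul.MUL @i5,i6  | dual
5. beq.BR @i7  | no-port BR/BR
6. blt.BR xor.ALU @i8,i9  | dual
7. sub.ALU and.ALU @i10,i11  | dual
8. sll.ALU @i12  | tail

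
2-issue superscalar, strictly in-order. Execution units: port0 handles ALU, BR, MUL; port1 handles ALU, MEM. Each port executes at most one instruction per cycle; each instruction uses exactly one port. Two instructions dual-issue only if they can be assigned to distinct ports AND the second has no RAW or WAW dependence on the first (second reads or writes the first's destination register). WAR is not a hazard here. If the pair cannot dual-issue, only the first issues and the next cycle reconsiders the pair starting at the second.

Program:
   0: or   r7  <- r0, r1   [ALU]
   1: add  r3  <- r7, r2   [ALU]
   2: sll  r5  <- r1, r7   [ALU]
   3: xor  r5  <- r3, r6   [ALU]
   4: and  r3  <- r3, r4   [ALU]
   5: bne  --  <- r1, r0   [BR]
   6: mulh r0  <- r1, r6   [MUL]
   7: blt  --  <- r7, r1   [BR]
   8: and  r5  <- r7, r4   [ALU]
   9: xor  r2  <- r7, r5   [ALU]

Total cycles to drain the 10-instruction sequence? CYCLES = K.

CYCLES = 7

t=0 i0:or.ALU ; RAW r7
t=1 i1+i2:add.ALU sll.ALU ; dual
t=2 i3+i4:xor.ALU and.ALU ; dual
t=3 i5:bne.BR ; no-port BR/MUL
t=4 i6:mulh.MUL ; no-port MUL/BR
t=5 i7+i8:blt.BR and.ALU ; dual
t=6 i9:xor.ALU ; tail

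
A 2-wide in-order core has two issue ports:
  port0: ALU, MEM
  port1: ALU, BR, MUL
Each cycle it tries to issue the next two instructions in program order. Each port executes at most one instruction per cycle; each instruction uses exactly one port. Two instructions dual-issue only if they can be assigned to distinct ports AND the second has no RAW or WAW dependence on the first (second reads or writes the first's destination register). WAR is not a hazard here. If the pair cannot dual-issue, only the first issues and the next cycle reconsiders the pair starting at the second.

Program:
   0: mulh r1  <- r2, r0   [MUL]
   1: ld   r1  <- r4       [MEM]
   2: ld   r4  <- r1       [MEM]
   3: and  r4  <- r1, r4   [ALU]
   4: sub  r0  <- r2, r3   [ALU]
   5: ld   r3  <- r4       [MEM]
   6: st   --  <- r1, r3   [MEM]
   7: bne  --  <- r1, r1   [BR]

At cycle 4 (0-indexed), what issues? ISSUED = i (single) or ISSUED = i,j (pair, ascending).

  cy0 -> i0 (mulh) WAW r1
  cy1 -> i1 (ld) no-port MEM/MEM
  cy2 -> i2 (ld) RAW+WAW r4
  cy3 -> i3+i4 (and+sub) dual
  cy4 -> i5 (ld) no-port MEM/MEM
  cy5 -> i6+i7 (st+bne) dual

ISSUED = 5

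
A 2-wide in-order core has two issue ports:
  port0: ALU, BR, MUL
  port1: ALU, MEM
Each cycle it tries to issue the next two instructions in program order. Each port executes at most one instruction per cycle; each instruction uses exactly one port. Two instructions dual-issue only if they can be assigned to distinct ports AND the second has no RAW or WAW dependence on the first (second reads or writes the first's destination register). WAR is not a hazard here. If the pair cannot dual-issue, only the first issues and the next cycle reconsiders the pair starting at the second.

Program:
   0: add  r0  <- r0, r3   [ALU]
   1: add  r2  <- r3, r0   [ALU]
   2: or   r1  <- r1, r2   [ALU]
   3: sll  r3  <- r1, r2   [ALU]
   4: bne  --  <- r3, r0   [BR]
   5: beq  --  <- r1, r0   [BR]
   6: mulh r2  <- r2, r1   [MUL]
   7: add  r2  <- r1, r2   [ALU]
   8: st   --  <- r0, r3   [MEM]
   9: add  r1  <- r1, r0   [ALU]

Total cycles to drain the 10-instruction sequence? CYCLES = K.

0. add @i0  | RAW r0
1. add @i1  | RAW r2
2. or @i2  | RAW r1
3. sll @i3  | RAW r3
4. bne @i4  | no-port BR/BR
5. beq @i5  | no-port BR/MUL
6. mulh @i6  | RAW+WAW r2
7. add/st @i7+i8  | dual
8. add @i9  | tail

CYCLES = 9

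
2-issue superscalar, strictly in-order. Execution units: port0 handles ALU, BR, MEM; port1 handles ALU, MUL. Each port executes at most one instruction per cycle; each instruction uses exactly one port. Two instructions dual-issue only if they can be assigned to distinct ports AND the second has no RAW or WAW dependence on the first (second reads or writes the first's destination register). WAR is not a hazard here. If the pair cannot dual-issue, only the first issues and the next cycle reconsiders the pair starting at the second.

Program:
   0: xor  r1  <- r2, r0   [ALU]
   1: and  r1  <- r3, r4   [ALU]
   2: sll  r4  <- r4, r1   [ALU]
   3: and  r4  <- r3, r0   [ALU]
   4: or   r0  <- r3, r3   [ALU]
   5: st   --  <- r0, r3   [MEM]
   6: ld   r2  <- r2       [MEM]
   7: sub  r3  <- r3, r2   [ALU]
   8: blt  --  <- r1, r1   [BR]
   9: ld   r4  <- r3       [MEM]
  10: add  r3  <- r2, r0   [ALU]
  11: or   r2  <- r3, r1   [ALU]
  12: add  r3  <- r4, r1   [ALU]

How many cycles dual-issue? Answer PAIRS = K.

c0: i0 xor.ALU  WAW r1
c1: i1 and.ALU  RAW r1
c2: i2 sll.ALU  WAW r4
c3: i3&i4 and.ALU+or.ALU  pair
c4: i5 st.MEM  no-port MEM/MEM
c5: i6 ld.MEM  RAW r2
c6: i7&i8 sub.ALU+blt.BR  pair
c7: i9&i10 ld.MEM+add.ALU  pair
c8: i11&i12 or.ALU+add.ALU  pair

PAIRS = 4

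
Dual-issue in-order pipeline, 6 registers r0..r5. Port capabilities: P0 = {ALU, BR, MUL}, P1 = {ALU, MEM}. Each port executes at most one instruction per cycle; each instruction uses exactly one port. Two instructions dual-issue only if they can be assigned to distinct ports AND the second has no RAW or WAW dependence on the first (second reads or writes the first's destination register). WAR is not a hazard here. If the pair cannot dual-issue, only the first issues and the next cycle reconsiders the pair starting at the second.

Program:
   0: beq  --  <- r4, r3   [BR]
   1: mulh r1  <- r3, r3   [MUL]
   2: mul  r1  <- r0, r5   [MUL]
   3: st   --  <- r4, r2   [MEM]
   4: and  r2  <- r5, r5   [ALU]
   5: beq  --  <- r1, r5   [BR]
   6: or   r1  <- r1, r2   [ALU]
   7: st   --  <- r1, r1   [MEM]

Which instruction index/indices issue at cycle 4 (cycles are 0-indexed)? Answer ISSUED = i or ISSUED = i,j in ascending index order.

t=0 i0:beq.BR ; no-port BR/MUL
t=1 i1:mulh.MUL ; no-port MUL/MUL
t=2 i2/i3:mul.MUL/st.MEM ; dual
t=3 i4/i5:and.ALU/beq.BR ; dual
t=4 i6:or.ALU ; RAW r1
t=5 i7:st.MEM ; tail

ISSUED = 6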